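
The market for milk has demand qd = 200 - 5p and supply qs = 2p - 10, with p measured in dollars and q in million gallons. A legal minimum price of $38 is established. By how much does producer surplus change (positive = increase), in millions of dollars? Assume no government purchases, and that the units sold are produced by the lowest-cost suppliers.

-320

Setting quantity demanded equal to quantity supplied, 200 - 5p = 2p - 10, gives p* = 30 and q* = 50.
Since 38 > 30, the floor is binding.
At p = 38: qd = 200 - 5·38 = 10 and qs = 2·38 - 10 = 66.
Producer surplus without the control is ½ · (30 - 5) · 50 = 625.
With the floor, 10 units are sold at 38. The supply price at q = 10 is 10, so PS = ½ · [(38 - 5) + (38 - 10)] · 10 = 305.
Change in producer surplus = 305 - 625 = -320.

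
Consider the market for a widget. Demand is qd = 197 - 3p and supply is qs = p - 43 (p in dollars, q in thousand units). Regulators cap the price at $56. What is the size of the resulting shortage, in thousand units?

16

Without the control the market clears where 197 - 3p = p - 43, i.e. p* = 60 and q* = 17.
Because the ceiling (56) lies below the market-clearing price, it is binding.
At p = 56: qd = 197 - 3·56 = 29 and qs = 56 - 43 = 13.
Shortage = qd - qs = 29 - 13 = 16.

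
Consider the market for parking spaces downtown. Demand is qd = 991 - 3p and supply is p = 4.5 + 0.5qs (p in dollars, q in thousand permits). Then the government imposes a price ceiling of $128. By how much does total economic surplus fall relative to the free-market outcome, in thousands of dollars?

Rearranging supply gives qs = 2p - 9. Setting quantity demanded equal to quantity supplied, 991 - 3p = 2p - 9, gives p* = 200 and q* = 391.
Since 128 < 200, the ceiling is binding.
At p = 128: qd = 991 - 3·128 = 607 and qs = 2·128 - 9 = 247.
Quantity traded falls to 247. At q = 247 the demand price is (991 - 247)/3 = 248 and the supply price is (9 + 247)/2 = 128.
Deadweight loss = ½ · (248 - 128) · (391 - 247) = ½ · 120 · 144 = 8640.

8640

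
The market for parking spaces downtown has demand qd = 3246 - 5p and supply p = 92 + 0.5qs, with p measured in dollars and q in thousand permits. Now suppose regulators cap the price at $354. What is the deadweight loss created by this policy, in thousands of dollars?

25894.4

Rearranging supply gives qs = 2p - 184. In a free market, 3246 - 5p = 2p - 184 gives the equilibrium p* = 490, q* = 796.
Since 354 < 490, the ceiling is binding.
At p = 354: qd = 3246 - 5·354 = 1476 and qs = 2·354 - 184 = 524.
Quantity traded falls to 524. At q = 524 the demand price is (3246 - 524)/5 = 544.4 and the supply price is (184 + 524)/2 = 354.
Deadweight loss = ½ · (544.4 - 354) · (796 - 524) = ½ · 190.4 · 272 = 25894.4.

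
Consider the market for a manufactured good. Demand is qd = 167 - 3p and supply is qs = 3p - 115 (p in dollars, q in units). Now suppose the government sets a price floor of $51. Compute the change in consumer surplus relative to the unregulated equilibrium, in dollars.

-80

In a free market, 167 - 3p = 3p - 115 gives the equilibrium p* = 47, q* = 26.
The floor of 51 is above the equilibrium price 47, so it binds.
At p = 51: qd = 167 - 3·51 = 14 and qs = 3·51 - 115 = 38.
Consumer surplus without the control is ½ · (167/3 - 47) · 26 = 338/3.
With the floor, consumers buy 14 units at 51, so CS = ½ · (167/3 - 51) · 14 = 98/3.
Change in consumer surplus = 98/3 - 338/3 = -80.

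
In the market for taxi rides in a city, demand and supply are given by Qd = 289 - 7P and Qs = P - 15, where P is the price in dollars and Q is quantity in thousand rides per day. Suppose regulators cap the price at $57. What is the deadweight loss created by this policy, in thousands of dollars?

0

Without the control the market clears where 289 - 7P = P - 15, i.e. P* = 38 and Q* = 23.
Since 57 is above P* = 38, the ceiling does not bind and the free-market outcome prevails.
Since the control does not bind, no trades are prevented and deadweight loss is zero.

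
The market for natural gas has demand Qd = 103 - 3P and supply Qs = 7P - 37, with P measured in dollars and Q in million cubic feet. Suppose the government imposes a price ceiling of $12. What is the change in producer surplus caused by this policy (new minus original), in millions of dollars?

-108

Without the control the market clears where 103 - 3P = 7P - 37, i.e. P* = 14 and Q* = 61.
Because the ceiling (12) lies below the market-clearing price, it is binding.
At P = 12: Qd = 103 - 3·12 = 67 and Qs = 7·12 - 37 = 47.
Producer surplus without the control is ½ · (14 - 37/7) · 61 = 3721/14.
With the ceiling, producers sell 47 units at 12, so PS = ½ · (12 - 37/7) · 47 = 2209/14.
Change in producer surplus = 2209/14 - 3721/14 = -108.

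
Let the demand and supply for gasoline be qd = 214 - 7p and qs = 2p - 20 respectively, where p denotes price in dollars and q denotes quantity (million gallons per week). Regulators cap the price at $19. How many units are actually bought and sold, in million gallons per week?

In a free market, 214 - 7p = 2p - 20 gives the equilibrium p* = 26, q* = 32.
Since 19 < 26, the ceiling is binding.
At p = 19: qd = 214 - 7·19 = 81 and qs = 2·19 - 20 = 18.
The quantity actually transacted is the short side, supply: 18.

18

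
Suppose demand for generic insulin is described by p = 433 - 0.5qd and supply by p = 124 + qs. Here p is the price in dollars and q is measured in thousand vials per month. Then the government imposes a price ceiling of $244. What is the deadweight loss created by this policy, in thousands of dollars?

5547

Rearranging demand gives qd = 866 - 2p; rearranging supply gives qs = p - 124. In a free market, 866 - 2p = p - 124 gives the equilibrium p* = 330, q* = 206.
The ceiling of 244 is below the equilibrium price 330, so it binds.
At p = 244: qd = 866 - 2·244 = 378 and qs = 244 - 124 = 120.
Quantity traded falls to 120. At q = 120 the demand price is (866 - 120)/2 = 373 and the supply price is 124 + 120 = 244.
Deadweight loss = ½ · (373 - 244) · (206 - 120) = ½ · 129 · 86 = 5547.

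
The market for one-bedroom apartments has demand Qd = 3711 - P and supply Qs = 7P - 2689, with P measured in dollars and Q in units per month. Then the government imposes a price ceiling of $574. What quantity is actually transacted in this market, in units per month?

1329

Without the control the market clears where 3711 - P = 7P - 2689, i.e. P* = 800 and Q* = 2911.
Because the ceiling (574) lies below the market-clearing price, it is binding.
At P = 574: Qd = 3711 - 574 = 3137 and Qs = 7·574 - 2689 = 1329.
The quantity actually transacted is the short side, supply: 1329.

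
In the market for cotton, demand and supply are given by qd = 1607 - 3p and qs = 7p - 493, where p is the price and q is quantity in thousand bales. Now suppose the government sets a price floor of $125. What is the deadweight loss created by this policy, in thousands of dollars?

0

In a free market, 1607 - 3p = 7p - 493 gives the equilibrium p* = 210, q* = 977.
The floor of 125 is below the equilibrium price 210, so it is not binding; the market clears at p* = 210, q* = 977.
Since the control does not bind, no trades are prevented and deadweight loss is zero.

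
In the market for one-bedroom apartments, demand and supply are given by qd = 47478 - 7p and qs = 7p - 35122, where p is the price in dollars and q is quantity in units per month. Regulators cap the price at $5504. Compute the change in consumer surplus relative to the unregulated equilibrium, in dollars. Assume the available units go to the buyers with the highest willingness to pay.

Without the control the market clears where 47478 - 7p = 7p - 35122, i.e. p* = 5900 and q* = 6178.
The ceiling of 5504 is below the equilibrium price 5900, so it binds.
At p = 5504: qd = 47478 - 7·5504 = 8950 and qs = 7·5504 - 35122 = 3406.
Consumer surplus without the control is ½ · (47478/7 - 5900) · 6178 = 19083842/7.
With the ceiling, 3406 units are sold at 5504 (assume they go to the highest-value buyers). The demand price at q = 3406 is 6296, so CS = ½ · [(47478/7 - 5504) + (6296 - 5504)] · 3406 = 24683282/7.
Change in consumer surplus = 24683282/7 - 19083842/7 = 799920.

799920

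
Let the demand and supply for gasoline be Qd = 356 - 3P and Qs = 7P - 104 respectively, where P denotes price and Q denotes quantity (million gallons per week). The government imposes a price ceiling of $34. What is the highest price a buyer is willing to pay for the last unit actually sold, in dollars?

74

Equilibrium: 356 - 3P = 7P - 104, so 460 = 10P and P* = 46, Q* = 218.
The ceiling of 34 is below the equilibrium price 46, so it binds.
At P = 34: Qd = 356 - 3·34 = 254 and Qs = 7·34 - 104 = 134.
Only 134 units reach the market. On the demand curve, the marginal buyer's willingness to pay at Q = 134 is (356 - 134)/3 = 74.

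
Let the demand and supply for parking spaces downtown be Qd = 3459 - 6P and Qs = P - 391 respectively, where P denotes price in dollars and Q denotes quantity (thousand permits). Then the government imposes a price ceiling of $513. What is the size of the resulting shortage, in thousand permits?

Without the control the market clears where 3459 - 6P = P - 391, i.e. P* = 550 and Q* = 159.
Because the ceiling (513) lies below the market-clearing price, it is binding.
At P = 513: Qd = 3459 - 6·513 = 381 and Qs = 513 - 391 = 122.
Shortage = Qd - Qs = 381 - 122 = 259.

259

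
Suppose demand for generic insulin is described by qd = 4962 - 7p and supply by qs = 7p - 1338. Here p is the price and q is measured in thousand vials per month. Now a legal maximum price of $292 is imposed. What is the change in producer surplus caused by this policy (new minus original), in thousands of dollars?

In a free market, 4962 - 7p = 7p - 1338 gives the equilibrium p* = 450, q* = 1812.
Since 292 < 450, the ceiling is binding.
At p = 292: qd = 4962 - 7·292 = 2918 and qs = 7·292 - 1338 = 706.
Producer surplus without the control is ½ · (450 - 1338/7) · 1812 = 1641672/7.
With the ceiling, producers sell 706 units at 292, so PS = ½ · (292 - 1338/7) · 706 = 249218/7.
Change in producer surplus = 249218/7 - 1641672/7 = -198922.

-198922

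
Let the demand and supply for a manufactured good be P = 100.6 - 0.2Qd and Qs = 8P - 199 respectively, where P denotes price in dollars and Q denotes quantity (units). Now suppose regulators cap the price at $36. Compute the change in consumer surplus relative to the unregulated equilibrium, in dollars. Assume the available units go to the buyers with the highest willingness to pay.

-471.6

Rearranging demand gives Qd = 503 - 5P. Equilibrium: 503 - 5P = 8P - 199, so 702 = 13P and P* = 54, Q* = 233.
The ceiling of 36 is below the equilibrium price 54, so it binds.
At P = 36: Qd = 503 - 5·36 = 323 and Qs = 8·36 - 199 = 89.
Consumer surplus without the control is ½ · (100.6 - 54) · 233 = 5428.9.
With the ceiling, 89 units are sold at 36 (assume they go to the highest-value buyers). The demand price at Q = 89 is 82.8, so CS = ½ · [(100.6 - 36) + (82.8 - 36)] · 89 = 4957.3.
Change in consumer surplus = 4957.3 - 5428.9 = -471.6.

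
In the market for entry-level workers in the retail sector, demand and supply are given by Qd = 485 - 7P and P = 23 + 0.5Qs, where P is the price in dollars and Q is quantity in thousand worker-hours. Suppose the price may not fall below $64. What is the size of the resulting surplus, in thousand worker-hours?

Rearranging supply gives Qs = 2P - 46. Setting quantity demanded equal to quantity supplied, 485 - 7P = 2P - 46, gives P* = 59 and Q* = 72.
The floor of 64 is above the equilibrium price 59, so it binds.
At P = 64: Qd = 485 - 7·64 = 37 and Qs = 2·64 - 46 = 82.
Surplus = Qs - Qd = 82 - 37 = 45.

45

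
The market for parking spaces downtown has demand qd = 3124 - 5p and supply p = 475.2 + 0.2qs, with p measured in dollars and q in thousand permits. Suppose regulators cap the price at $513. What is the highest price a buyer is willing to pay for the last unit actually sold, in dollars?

587

Rearranging supply gives qs = 5p - 2376. In a free market, 3124 - 5p = 5p - 2376 gives the equilibrium p* = 550, q* = 374.
Since 513 < 550, the ceiling is binding.
At p = 513: qd = 3124 - 5·513 = 559 and qs = 5·513 - 2376 = 189.
Only 189 units reach the market. On the demand curve, the marginal buyer's willingness to pay at q = 189 is (3124 - 189)/5 = 587.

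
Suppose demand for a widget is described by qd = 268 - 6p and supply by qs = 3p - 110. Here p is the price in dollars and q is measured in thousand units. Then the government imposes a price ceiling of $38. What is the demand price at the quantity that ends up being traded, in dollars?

Setting quantity demanded equal to quantity supplied, 268 - 6p = 3p - 110, gives p* = 42 and q* = 16.
The ceiling of 38 is below the equilibrium price 42, so it binds.
At p = 38: qd = 268 - 6·38 = 40 and qs = 3·38 - 110 = 4.
Only 4 units reach the market. On the demand curve, the marginal buyer's willingness to pay at q = 4 is (268 - 4)/6 = 44.

44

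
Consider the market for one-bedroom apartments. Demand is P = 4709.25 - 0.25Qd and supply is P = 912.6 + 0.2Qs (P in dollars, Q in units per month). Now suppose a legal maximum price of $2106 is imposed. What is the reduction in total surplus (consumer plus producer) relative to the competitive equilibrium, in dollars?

Rearranging demand gives Qd = 18837 - 4P; rearranging supply gives Qs = 5P - 4563. In a free market, 18837 - 4P = 5P - 4563 gives the equilibrium P* = 2600, Q* = 8437.
Because the ceiling (2106) lies below the market-clearing price, it is binding.
At P = 2106: Qd = 18837 - 4·2106 = 10413 and Qs = 5·2106 - 4563 = 5967.
Quantity traded falls to 5967. At Q = 5967 the demand price is (18837 - 5967)/4 = 3217.5 and the supply price is (4563 + 5967)/5 = 2106.
Deadweight loss = ½ · (3217.5 - 2106) · (8437 - 5967) = ½ · 1111.5 · 2470 = 1372702.5.

1372702.5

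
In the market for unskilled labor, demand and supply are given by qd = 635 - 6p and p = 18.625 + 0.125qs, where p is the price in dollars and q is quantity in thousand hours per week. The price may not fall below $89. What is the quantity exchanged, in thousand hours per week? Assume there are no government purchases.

Rearranging supply gives qs = 8p - 149. Equilibrium: 635 - 6p = 8p - 149, so 784 = 14p and p* = 56, q* = 299.
The floor of 89 is above the equilibrium price 56, so it binds.
At p = 89: qd = 635 - 6·89 = 101 and qs = 8·89 - 149 = 563.
The quantity actually transacted is the short side, demand: 101.

101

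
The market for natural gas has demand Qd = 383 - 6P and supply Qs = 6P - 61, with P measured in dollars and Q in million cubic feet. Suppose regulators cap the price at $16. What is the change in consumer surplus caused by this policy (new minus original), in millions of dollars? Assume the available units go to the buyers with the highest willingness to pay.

-588

Setting quantity demanded equal to quantity supplied, 383 - 6P = 6P - 61, gives P* = 37 and Q* = 161.
Because the ceiling (16) lies below the market-clearing price, it is binding.
At P = 16: Qd = 383 - 6·16 = 287 and Qs = 6·16 - 61 = 35.
Consumer surplus without the control is ½ · (383/6 - 37) · 161 = 25921/12.
With the ceiling, 35 units are sold at 16 (assume they go to the highest-value buyers). The demand price at Q = 35 is 58, so CS = ½ · [(383/6 - 16) + (58 - 16)] · 35 = 18865/12.
Change in consumer surplus = 18865/12 - 25921/12 = -588.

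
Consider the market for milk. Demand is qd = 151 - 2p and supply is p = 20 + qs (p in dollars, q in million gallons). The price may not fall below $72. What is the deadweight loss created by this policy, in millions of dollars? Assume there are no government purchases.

Rearranging supply gives qs = p - 20. Equilibrium: 151 - 2p = p - 20, so 171 = 3p and p* = 57, q* = 37.
The floor of 72 is above the equilibrium price 57, so it binds.
At p = 72: qd = 151 - 2·72 = 7 and qs = 72 - 20 = 52.
Quantity traded falls to 7. At q = 7 the demand price is (151 - 7)/2 = 72 and the supply price is 20 + 7 = 27.
Deadweight loss = ½ · (72 - 27) · (37 - 7) = ½ · 45 · 30 = 675.

675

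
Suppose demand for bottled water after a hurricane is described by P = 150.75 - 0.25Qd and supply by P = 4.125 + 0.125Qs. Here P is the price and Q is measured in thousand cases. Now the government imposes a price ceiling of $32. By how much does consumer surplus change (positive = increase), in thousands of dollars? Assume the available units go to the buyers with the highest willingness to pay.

1155

Rearranging demand gives Qd = 603 - 4P; rearranging supply gives Qs = 8P - 33. Without the control the market clears where 603 - 4P = 8P - 33, i.e. P* = 53 and Q* = 391.
Since 32 < 53, the ceiling is binding.
At P = 32: Qd = 603 - 4·32 = 475 and Qs = 8·32 - 33 = 223.
Consumer surplus without the control is ½ · (150.75 - 53) · 391 = 19110.125.
With the ceiling, 223 units are sold at 32 (assume they go to the highest-value buyers). The demand price at Q = 223 is 95, so CS = ½ · [(150.75 - 32) + (95 - 32)] · 223 = 20265.125.
Change in consumer surplus = 20265.125 - 19110.125 = 1155.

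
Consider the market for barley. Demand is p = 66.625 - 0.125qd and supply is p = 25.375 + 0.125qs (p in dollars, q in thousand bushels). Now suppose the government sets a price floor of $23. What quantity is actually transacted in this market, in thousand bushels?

165

Rearranging demand gives qd = 533 - 8p; rearranging supply gives qs = 8p - 203. Setting quantity demanded equal to quantity supplied, 533 - 8p = 8p - 203, gives p* = 46 and q* = 165.
The floor of 23 is below the equilibrium price 46, so it is not binding; the market clears at p* = 46, q* = 165.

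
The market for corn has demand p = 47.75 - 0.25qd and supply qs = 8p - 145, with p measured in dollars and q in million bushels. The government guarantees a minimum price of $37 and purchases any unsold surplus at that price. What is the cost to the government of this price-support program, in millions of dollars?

3996

Rearranging demand gives qd = 191 - 4p. Setting quantity demanded equal to quantity supplied, 191 - 4p = 8p - 145, gives p* = 28 and q* = 79.
Since 37 > 28, the floor is binding.
At p = 37: qd = 191 - 4·37 = 43 and qs = 8·37 - 145 = 151.
Surplus = qs - qd = 108.
Government expenditure = surplus × support price = 108 × 37 = 3996.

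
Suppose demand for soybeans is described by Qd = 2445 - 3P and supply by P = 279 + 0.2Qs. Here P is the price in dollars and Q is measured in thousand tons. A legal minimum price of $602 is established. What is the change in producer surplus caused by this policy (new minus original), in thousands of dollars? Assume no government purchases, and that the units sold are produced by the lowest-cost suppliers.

64562.4

Rearranging supply gives Qs = 5P - 1395. Setting quantity demanded equal to quantity supplied, 2445 - 3P = 5P - 1395, gives P* = 480 and Q* = 1005.
The floor of 602 is above the equilibrium price 480, so it binds.
At P = 602: Qd = 2445 - 3·602 = 639 and Qs = 5·602 - 1395 = 1615.
Producer surplus without the control is ½ · (480 - 279) · 1005 = 101002.5.
With the floor, 639 units are sold at 602. The supply price at Q = 639 is 406.8, so PS = ½ · [(602 - 279) + (602 - 406.8)] · 639 = 165564.9.
Change in producer surplus = 165564.9 - 101002.5 = 64562.4.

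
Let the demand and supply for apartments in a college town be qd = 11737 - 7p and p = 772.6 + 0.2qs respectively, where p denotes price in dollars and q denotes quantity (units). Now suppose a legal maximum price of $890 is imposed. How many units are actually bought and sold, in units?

587

Rearranging supply gives qs = 5p - 3863. Setting quantity demanded equal to quantity supplied, 11737 - 7p = 5p - 3863, gives p* = 1300 and q* = 2637.
Because the ceiling (890) lies below the market-clearing price, it is binding.
At p = 890: qd = 11737 - 7·890 = 5507 and qs = 5·890 - 3863 = 587.
The quantity actually transacted is the short side, supply: 587.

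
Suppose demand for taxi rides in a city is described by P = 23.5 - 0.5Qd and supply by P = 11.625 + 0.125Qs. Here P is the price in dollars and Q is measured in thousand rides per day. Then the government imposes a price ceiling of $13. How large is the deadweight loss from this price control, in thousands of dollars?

Rearranging demand gives Qd = 47 - 2P; rearranging supply gives Qs = 8P - 93. In a free market, 47 - 2P = 8P - 93 gives the equilibrium P* = 14, Q* = 19.
Because the ceiling (13) lies below the market-clearing price, it is binding.
At P = 13: Qd = 47 - 2·13 = 21 and Qs = 8·13 - 93 = 11.
Quantity traded falls to 11. At Q = 11 the demand price is (47 - 11)/2 = 18 and the supply price is (93 + 11)/8 = 13.
Deadweight loss = ½ · (18 - 13) · (19 - 11) = ½ · 5 · 8 = 20.

20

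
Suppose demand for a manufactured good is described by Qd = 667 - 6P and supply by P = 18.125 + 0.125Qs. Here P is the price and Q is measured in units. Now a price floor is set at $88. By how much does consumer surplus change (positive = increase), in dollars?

-6870

Rearranging supply gives Qs = 8P - 145. Equilibrium: 667 - 6P = 8P - 145, so 812 = 14P and P* = 58, Q* = 319.
The floor of 88 is above the equilibrium price 58, so it binds.
At P = 88: Qd = 667 - 6·88 = 139 and Qs = 8·88 - 145 = 559.
Consumer surplus without the control is ½ · (667/6 - 58) · 319 = 101761/12.
With the floor, consumers buy 139 units at 88, so CS = ½ · (667/6 - 88) · 139 = 19321/12.
Change in consumer surplus = 19321/12 - 101761/12 = -6870.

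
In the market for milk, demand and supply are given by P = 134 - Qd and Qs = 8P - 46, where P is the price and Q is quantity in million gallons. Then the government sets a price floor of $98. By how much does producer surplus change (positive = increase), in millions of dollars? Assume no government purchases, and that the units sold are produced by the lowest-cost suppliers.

Rearranging demand gives Qd = 134 - P. In a free market, 134 - P = 8P - 46 gives the equilibrium P* = 20, Q* = 114.
Because the floor (98) lies above the market-clearing price, it is binding.
At P = 98: Qd = 134 - 98 = 36 and Qs = 8·98 - 46 = 738.
Producer surplus without the control is ½ · (20 - 5.75) · 114 = 812.25.
With the floor, 36 units are sold at 98. The supply price at Q = 36 is 10.25, so PS = ½ · [(98 - 5.75) + (98 - 10.25)] · 36 = 3240.
Change in producer surplus = 3240 - 812.25 = 2427.75.

2427.75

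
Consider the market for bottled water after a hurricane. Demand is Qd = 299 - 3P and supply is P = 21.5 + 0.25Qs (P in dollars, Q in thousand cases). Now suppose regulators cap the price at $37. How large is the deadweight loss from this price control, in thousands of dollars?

Rearranging supply gives Qs = 4P - 86. Equilibrium: 299 - 3P = 4P - 86, so 385 = 7P and P* = 55, Q* = 134.
The ceiling of 37 is below the equilibrium price 55, so it binds.
At P = 37: Qd = 299 - 3·37 = 188 and Qs = 4·37 - 86 = 62.
Quantity traded falls to 62. At Q = 62 the demand price is (299 - 62)/3 = 79 and the supply price is (86 + 62)/4 = 37.
Deadweight loss = ½ · (79 - 37) · (134 - 62) = ½ · 42 · 72 = 1512.

1512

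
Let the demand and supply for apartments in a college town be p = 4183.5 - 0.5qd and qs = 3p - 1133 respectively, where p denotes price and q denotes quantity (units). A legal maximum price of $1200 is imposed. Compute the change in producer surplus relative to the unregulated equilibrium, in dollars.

Rearranging demand gives qd = 8367 - 2p. In a free market, 8367 - 2p = 3p - 1133 gives the equilibrium p* = 1900, q* = 4567.
The ceiling of 1200 is below the equilibrium price 1900, so it binds.
At p = 1200: qd = 8367 - 2·1200 = 5967 and qs = 3·1200 - 1133 = 2467.
Producer surplus without the control is ½ · (1900 - 1133/3) · 4567 = 20857489/6.
With the ceiling, producers sell 2467 units at 1200, so PS = ½ · (1200 - 1133/3) · 2467 = 6086089/6.
Change in producer surplus = 6086089/6 - 20857489/6 = -2461900.

-2461900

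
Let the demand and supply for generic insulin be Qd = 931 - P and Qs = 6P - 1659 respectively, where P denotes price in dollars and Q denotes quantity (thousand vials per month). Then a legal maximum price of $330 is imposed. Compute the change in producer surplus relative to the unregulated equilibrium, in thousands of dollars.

-17640

Equilibrium: 931 - P = 6P - 1659, so 2590 = 7P and P* = 370, Q* = 561.
Because the ceiling (330) lies below the market-clearing price, it is binding.
At P = 330: Qd = 931 - 330 = 601 and Qs = 6·330 - 1659 = 321.
Producer surplus without the control is ½ · (370 - 276.5) · 561 = 26226.75.
With the ceiling, producers sell 321 units at 330, so PS = ½ · (330 - 276.5) · 321 = 8586.75.
Change in producer surplus = 8586.75 - 26226.75 = -17640.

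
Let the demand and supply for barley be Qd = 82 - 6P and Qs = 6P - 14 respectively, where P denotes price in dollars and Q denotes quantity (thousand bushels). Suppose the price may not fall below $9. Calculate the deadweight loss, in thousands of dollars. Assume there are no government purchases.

6

In a free market, 82 - 6P = 6P - 14 gives the equilibrium P* = 8, Q* = 34.
The floor of 9 is above the equilibrium price 8, so it binds.
At P = 9: Qd = 82 - 6·9 = 28 and Qs = 6·9 - 14 = 40.
Quantity traded falls to 28. At Q = 28 the demand price is (82 - 28)/6 = 9 and the supply price is (14 + 28)/6 = 7.
Deadweight loss = ½ · (9 - 7) · (34 - 28) = ½ · 2 · 6 = 6.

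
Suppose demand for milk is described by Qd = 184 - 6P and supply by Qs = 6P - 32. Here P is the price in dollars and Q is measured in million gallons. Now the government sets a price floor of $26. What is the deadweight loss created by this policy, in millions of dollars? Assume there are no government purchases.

384

Equilibrium: 184 - 6P = 6P - 32, so 216 = 12P and P* = 18, Q* = 76.
Since 26 > 18, the floor is binding.
At P = 26: Qd = 184 - 6·26 = 28 and Qs = 6·26 - 32 = 124.
Quantity traded falls to 28. At Q = 28 the demand price is (184 - 28)/6 = 26 and the supply price is (32 + 28)/6 = 10.
Deadweight loss = ½ · (26 - 10) · (76 - 28) = ½ · 16 · 48 = 384.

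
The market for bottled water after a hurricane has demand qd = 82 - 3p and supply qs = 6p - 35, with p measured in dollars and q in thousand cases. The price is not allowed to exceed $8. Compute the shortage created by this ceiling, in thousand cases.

In a free market, 82 - 3p = 6p - 35 gives the equilibrium p* = 13, q* = 43.
The ceiling of 8 is below the equilibrium price 13, so it binds.
At p = 8: qd = 82 - 3·8 = 58 and qs = 6·8 - 35 = 13.
Shortage = qd - qs = 58 - 13 = 45.

45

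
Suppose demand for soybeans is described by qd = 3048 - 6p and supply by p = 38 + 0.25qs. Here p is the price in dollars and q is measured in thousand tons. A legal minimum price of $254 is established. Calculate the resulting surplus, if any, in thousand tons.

Rearranging supply gives qs = 4p - 152. Setting quantity demanded equal to quantity supplied, 3048 - 6p = 4p - 152, gives p* = 320 and q* = 1128.
The floor of 254 is below the equilibrium price 320, so it is not binding; the market clears at p* = 320, q* = 1128.
Since the control does not bind, there is no surplus.

0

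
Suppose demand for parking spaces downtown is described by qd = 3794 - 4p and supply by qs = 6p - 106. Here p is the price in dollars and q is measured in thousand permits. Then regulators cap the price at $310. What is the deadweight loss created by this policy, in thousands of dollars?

48000

Setting quantity demanded equal to quantity supplied, 3794 - 4p = 6p - 106, gives p* = 390 and q* = 2234.
Because the ceiling (310) lies below the market-clearing price, it is binding.
At p = 310: qd = 3794 - 4·310 = 2554 and qs = 6·310 - 106 = 1754.
Quantity traded falls to 1754. At q = 1754 the demand price is (3794 - 1754)/4 = 510 and the supply price is (106 + 1754)/6 = 310.
Deadweight loss = ½ · (510 - 310) · (2234 - 1754) = ½ · 200 · 480 = 48000.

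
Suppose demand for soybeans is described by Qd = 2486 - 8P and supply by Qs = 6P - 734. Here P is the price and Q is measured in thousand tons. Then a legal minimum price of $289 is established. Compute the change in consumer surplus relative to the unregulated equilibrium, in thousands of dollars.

-24190

In a free market, 2486 - 8P = 6P - 734 gives the equilibrium P* = 230, Q* = 646.
Because the floor (289) lies above the market-clearing price, it is binding.
At P = 289: Qd = 2486 - 8·289 = 174 and Qs = 6·289 - 734 = 1000.
Consumer surplus without the control is ½ · (310.75 - 230) · 646 = 26082.25.
With the floor, consumers buy 174 units at 289, so CS = ½ · (310.75 - 289) · 174 = 1892.25.
Change in consumer surplus = 1892.25 - 26082.25 = -24190.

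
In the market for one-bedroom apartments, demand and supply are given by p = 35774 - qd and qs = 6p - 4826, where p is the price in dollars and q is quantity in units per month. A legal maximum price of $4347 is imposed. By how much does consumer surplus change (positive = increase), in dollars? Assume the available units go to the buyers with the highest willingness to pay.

-7116794

Rearranging demand gives qd = 35774 - p. Setting quantity demanded equal to quantity supplied, 35774 - p = 6p - 4826, gives p* = 5800 and q* = 29974.
The ceiling of 4347 is below the equilibrium price 5800, so it binds.
At p = 4347: qd = 35774 - 4347 = 31427 and qs = 6·4347 - 4826 = 21256.
Consumer surplus without the control is ½ · (35774 - 5800) · 29974 = 449220338.
With the ceiling, 21256 units are sold at 4347 (assume they go to the highest-value buyers). The demand price at q = 21256 is 14518, so CS = ½ · [(35774 - 4347) + (14518 - 4347)] · 21256 = 442103544.
Change in consumer surplus = 442103544 - 449220338 = -7116794.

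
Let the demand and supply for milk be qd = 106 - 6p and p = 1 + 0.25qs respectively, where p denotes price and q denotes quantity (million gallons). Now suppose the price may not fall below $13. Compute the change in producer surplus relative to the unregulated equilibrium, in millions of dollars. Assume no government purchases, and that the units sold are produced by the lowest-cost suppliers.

38

Rearranging supply gives qs = 4p - 4. Equilibrium: 106 - 6p = 4p - 4, so 110 = 10p and p* = 11, q* = 40.
Because the floor (13) lies above the market-clearing price, it is binding.
At p = 13: qd = 106 - 6·13 = 28 and qs = 4·13 - 4 = 48.
Producer surplus without the control is ½ · (11 - 1) · 40 = 200.
With the floor, 28 units are sold at 13. The supply price at q = 28 is 8, so PS = ½ · [(13 - 1) + (13 - 8)] · 28 = 238.
Change in producer surplus = 238 - 200 = 38.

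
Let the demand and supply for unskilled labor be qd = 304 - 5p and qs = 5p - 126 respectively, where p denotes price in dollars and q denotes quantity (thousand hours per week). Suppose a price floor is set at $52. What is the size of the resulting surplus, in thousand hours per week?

Without the control the market clears where 304 - 5p = 5p - 126, i.e. p* = 43 and q* = 89.
The floor of 52 is above the equilibrium price 43, so it binds.
At p = 52: qd = 304 - 5·52 = 44 and qs = 5·52 - 126 = 134.
Surplus = qs - qd = 134 - 44 = 90.

90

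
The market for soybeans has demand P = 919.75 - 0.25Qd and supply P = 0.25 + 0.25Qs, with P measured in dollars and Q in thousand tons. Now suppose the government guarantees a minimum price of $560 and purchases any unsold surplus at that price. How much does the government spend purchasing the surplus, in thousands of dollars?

Rearranging demand gives Qd = 3679 - 4P; rearranging supply gives Qs = 4P - 1. In a free market, 3679 - 4P = 4P - 1 gives the equilibrium P* = 460, Q* = 1839.
Because the floor (560) lies above the market-clearing price, it is binding.
At P = 560: Qd = 3679 - 4·560 = 1439 and Qs = 4·560 - 1 = 2239.
Surplus = Qs - Qd = 800.
Government expenditure = surplus × support price = 800 × 560 = 448000.

448000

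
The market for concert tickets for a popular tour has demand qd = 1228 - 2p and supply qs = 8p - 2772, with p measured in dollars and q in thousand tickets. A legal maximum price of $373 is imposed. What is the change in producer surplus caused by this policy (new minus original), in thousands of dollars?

-8640

Without the control the market clears where 1228 - 2p = 8p - 2772, i.e. p* = 400 and q* = 428.
Since 373 < 400, the ceiling is binding.
At p = 373: qd = 1228 - 2·373 = 482 and qs = 8·373 - 2772 = 212.
Producer surplus without the control is ½ · (400 - 346.5) · 428 = 11449.
With the ceiling, producers sell 212 units at 373, so PS = ½ · (373 - 346.5) · 212 = 2809.
Change in producer surplus = 2809 - 11449 = -8640.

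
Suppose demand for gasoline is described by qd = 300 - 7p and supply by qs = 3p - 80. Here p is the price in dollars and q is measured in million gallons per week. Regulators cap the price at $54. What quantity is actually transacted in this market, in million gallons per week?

34

In a free market, 300 - 7p = 3p - 80 gives the equilibrium p* = 38, q* = 34.
The ceiling of 54 is above the equilibrium price 38, so it is not binding; the market clears at p* = 38, q* = 34.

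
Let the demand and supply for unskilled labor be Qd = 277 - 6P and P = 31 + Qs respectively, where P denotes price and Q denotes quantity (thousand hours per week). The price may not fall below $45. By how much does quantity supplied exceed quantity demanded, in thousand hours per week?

7

Rearranging supply gives Qs = P - 31. Without the control the market clears where 277 - 6P = P - 31, i.e. P* = 44 and Q* = 13.
Since 45 > 44, the floor is binding.
At P = 45: Qd = 277 - 6·45 = 7 and Qs = 45 - 31 = 14.
Surplus = Qs - Qd = 14 - 7 = 7.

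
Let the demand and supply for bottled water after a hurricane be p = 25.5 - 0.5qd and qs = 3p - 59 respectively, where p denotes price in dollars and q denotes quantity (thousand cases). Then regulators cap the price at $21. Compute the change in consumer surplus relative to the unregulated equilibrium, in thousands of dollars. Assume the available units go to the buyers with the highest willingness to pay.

1.75

Rearranging demand gives qd = 51 - 2p. Setting quantity demanded equal to quantity supplied, 51 - 2p = 3p - 59, gives p* = 22 and q* = 7.
The ceiling of 21 is below the equilibrium price 22, so it binds.
At p = 21: qd = 51 - 2·21 = 9 and qs = 3·21 - 59 = 4.
Consumer surplus without the control is ½ · (25.5 - 22) · 7 = 12.25.
With the ceiling, 4 units are sold at 21 (assume they go to the highest-value buyers). The demand price at q = 4 is 23.5, so CS = ½ · [(25.5 - 21) + (23.5 - 21)] · 4 = 14.
Change in consumer surplus = 14 - 12.25 = 1.75.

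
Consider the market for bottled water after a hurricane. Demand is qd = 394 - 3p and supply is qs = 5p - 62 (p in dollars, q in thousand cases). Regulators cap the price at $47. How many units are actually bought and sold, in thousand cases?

Setting quantity demanded equal to quantity supplied, 394 - 3p = 5p - 62, gives p* = 57 and q* = 223.
Since 47 < 57, the ceiling is binding.
At p = 47: qd = 394 - 3·47 = 253 and qs = 5·47 - 62 = 173.
The quantity actually transacted is the short side, supply: 173.

173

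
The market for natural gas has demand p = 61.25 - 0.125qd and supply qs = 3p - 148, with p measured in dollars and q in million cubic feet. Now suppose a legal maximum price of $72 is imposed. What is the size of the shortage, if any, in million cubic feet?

0

Rearranging demand gives qd = 490 - 8p. Setting quantity demanded equal to quantity supplied, 490 - 8p = 3p - 148, gives p* = 58 and q* = 26.
Since 72 is above p* = 58, the ceiling does not bind and the free-market outcome prevails.
Since the control does not bind, there is no shortage.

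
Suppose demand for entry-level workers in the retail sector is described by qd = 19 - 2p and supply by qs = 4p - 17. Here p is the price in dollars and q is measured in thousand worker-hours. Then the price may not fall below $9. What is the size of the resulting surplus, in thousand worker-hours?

Without the control the market clears where 19 - 2p = 4p - 17, i.e. p* = 6 and q* = 7.
The floor of 9 is above the equilibrium price 6, so it binds.
At p = 9: qd = 19 - 2·9 = 1 and qs = 4·9 - 17 = 19.
Surplus = qs - qd = 19 - 1 = 18.

18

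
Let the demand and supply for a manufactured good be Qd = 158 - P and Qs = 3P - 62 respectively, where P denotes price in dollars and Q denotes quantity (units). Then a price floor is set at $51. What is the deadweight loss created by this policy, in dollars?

0

Equilibrium: 158 - P = 3P - 62, so 220 = 4P and P* = 55, Q* = 103.
The floor of 51 is below the equilibrium price 55, so it is not binding; the market clears at P* = 55, Q* = 103.
Since the control does not bind, no trades are prevented and deadweight loss is zero.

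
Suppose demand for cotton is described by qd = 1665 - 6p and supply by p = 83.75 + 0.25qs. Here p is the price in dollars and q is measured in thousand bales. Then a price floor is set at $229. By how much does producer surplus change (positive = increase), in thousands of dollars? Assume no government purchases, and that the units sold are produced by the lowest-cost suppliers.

Rearranging supply gives qs = 4p - 335. Without the control the market clears where 1665 - 6p = 4p - 335, i.e. p* = 200 and q* = 465.
Since 229 > 200, the floor is binding.
At p = 229: qd = 1665 - 6·229 = 291 and qs = 4·229 - 335 = 581.
Producer surplus without the control is ½ · (200 - 83.75) · 465 = 27028.125.
With the floor, 291 units are sold at 229. The supply price at q = 291 is 156.5, so PS = ½ · [(229 - 83.75) + (229 - 156.5)] · 291 = 31682.625.
Change in producer surplus = 31682.625 - 27028.125 = 4654.5.

4654.5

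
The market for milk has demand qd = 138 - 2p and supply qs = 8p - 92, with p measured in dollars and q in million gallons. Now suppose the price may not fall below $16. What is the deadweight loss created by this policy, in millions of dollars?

Without the control the market clears where 138 - 2p = 8p - 92, i.e. p* = 23 and q* = 92.
The floor of 16 is below the equilibrium price 23, so it is not binding; the market clears at p* = 23, q* = 92.
Since the control does not bind, no trades are prevented and deadweight loss is zero.

0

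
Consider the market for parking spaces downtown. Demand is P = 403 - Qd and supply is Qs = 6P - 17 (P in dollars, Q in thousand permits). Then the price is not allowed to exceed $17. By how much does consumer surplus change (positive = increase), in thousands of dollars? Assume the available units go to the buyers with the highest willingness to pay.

-29627

Rearranging demand gives Qd = 403 - P. In a free market, 403 - P = 6P - 17 gives the equilibrium P* = 60, Q* = 343.
The ceiling of 17 is below the equilibrium price 60, so it binds.
At P = 17: Qd = 403 - 17 = 386 and Qs = 6·17 - 17 = 85.
Consumer surplus without the control is ½ · (403 - 60) · 343 = 58824.5.
With the ceiling, 85 units are sold at 17 (assume they go to the highest-value buyers). The demand price at Q = 85 is 318, so CS = ½ · [(403 - 17) + (318 - 17)] · 85 = 29197.5.
Change in consumer surplus = 29197.5 - 58824.5 = -29627.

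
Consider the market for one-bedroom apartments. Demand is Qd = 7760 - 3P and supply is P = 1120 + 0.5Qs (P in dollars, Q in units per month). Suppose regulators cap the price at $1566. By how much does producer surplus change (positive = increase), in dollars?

-575484

Rearranging supply gives Qs = 2P - 2240. In a free market, 7760 - 3P = 2P - 2240 gives the equilibrium P* = 2000, Q* = 1760.
The ceiling of 1566 is below the equilibrium price 2000, so it binds.
At P = 1566: Qd = 7760 - 3·1566 = 3062 and Qs = 2·1566 - 2240 = 892.
Producer surplus without the control is ½ · (2000 - 1120) · 1760 = 774400.
With the ceiling, producers sell 892 units at 1566, so PS = ½ · (1566 - 1120) · 892 = 198916.
Change in producer surplus = 198916 - 774400 = -575484.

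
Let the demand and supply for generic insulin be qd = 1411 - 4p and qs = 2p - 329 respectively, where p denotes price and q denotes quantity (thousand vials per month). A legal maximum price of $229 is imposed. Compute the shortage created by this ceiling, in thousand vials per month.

Setting quantity demanded equal to quantity supplied, 1411 - 4p = 2p - 329, gives p* = 290 and q* = 251.
Since 229 < 290, the ceiling is binding.
At p = 229: qd = 1411 - 4·229 = 495 and qs = 2·229 - 329 = 129.
Shortage = qd - qs = 495 - 129 = 366.

366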